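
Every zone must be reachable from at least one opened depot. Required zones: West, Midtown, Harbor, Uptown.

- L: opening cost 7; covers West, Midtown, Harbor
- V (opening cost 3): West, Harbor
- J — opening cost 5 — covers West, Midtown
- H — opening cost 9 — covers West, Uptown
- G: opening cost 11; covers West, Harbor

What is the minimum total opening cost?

The greedy cost-per-new-zone heuristic would pick V, J, and H for 17, but a cheaper cover exists.
Choose L and H: together they cover West, Midtown, Harbor, Uptown — every zone.
Total opening cost: 7 + 9 = 16.
No cover costs less than 16.

16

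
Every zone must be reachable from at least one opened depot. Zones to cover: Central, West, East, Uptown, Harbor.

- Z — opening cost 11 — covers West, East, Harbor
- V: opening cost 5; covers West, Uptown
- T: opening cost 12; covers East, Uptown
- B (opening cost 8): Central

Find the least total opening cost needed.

This is an integer covering problem.
Choose Z, V, and B: together they cover Central, West, East, Uptown, Harbor — every zone.
Total opening cost: 11 + 5 + 8 = 24.
No cover costs less than 24.

24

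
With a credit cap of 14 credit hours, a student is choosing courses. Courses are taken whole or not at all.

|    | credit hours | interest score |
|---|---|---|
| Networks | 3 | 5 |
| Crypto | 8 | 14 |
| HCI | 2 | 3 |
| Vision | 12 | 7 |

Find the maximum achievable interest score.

Allowing fractional choices, the relaxed optimum would be about 22.6, but courses are indivisible.
Networks + Crypto + HCI: credit hours 3 + 8 + 2 = 13 ≤ 14, interest score 5 + 14 + 3 = 22.
Networks + Crypto: credit hours 3 + 8 = 11 ≤ 14, interest score 5 + 14 = 19.
Best is Networks, Crypto, and HCI with total interest score 22.

22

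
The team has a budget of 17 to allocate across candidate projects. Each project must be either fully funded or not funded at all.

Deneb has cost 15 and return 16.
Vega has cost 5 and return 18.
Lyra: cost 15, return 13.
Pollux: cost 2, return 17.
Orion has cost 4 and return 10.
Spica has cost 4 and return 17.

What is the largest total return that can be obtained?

This is a 0-1 knapsack instance.
Vega + Pollux + Orion + Spica: cost 5 + 2 + 4 + 4 = 15 ≤ 17, return 18 + 17 + 10 + 17 = 62.
Vega + Pollux + Orion: cost 5 + 2 + 4 = 11 ≤ 17, return 18 + 17 + 10 = 45.
Vega + Pollux + Spica: cost 5 + 2 + 4 = 11 ≤ 17, return 18 + 17 + 17 = 52.
Best is Vega, Pollux, Orion, and Spica with total return 62.

62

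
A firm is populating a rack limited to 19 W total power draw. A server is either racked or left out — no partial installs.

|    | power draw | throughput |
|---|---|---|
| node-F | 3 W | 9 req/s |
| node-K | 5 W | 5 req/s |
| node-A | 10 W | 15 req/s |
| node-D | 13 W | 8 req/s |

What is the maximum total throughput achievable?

Allowing fractional choices, the relaxed optimum would be about 29.6, but servers are indivisible.
node-F + node-A: power draw 3 + 10 = 13 ≤ 19, throughput 9 + 15 = 24.
node-F + node-K + node-A: power draw 3 + 5 + 10 = 18 ≤ 19, throughput 9 + 5 + 15 = 29.
Best is node-F, node-K, and node-A with total throughput 29.

29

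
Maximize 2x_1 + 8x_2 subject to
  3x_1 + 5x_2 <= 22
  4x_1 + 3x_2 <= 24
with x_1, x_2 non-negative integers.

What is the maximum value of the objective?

Relaxing integrality, the LP optimum is 35.20 at (x_1,x_2) = (0, 4.4), which is not an integer point.
(x_1,x_2)=(0,4): 3·0+5·4=20≤22, 4·0+3·4=12≤24, objective 32.
(x_1,x_2)=(1,3): 3·1+5·3=18≤22, 4·1+3·3=13≤24, objective 26.
(x_1,x_2)=(0,3): 3·0+5·3=15≤22, 4·0+3·3=9≤24, objective 24.
No feasible integer point exceeds 32.

32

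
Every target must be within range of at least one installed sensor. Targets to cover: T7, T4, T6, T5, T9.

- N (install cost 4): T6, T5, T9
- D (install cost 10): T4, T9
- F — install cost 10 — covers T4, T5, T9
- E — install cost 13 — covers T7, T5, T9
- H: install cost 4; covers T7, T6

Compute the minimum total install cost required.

This is a weighted set-cover instance.
Choose F and H: together they cover T7, T4, T6, T5, T9 — every target.
Total install cost: 10 + 4 = 14.

14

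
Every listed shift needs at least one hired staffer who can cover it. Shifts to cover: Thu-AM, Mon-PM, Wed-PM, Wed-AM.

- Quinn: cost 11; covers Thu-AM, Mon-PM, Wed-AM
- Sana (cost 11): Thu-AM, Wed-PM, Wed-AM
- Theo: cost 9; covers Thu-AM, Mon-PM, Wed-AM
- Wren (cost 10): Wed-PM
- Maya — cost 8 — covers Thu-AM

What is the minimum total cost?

This is a weighted set-cover instance.
Choose Theo and Wren: together they cover Thu-AM, Mon-PM, Wed-PM, Wed-AM — every shift.
Total cost: 9 + 10 = 19.

19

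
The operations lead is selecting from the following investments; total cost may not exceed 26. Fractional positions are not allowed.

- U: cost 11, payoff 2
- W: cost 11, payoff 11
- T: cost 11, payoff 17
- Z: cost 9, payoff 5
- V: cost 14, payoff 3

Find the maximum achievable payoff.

Allowing fractional choices, the relaxed optimum would be about 30.2, but investments are indivisible.
T + Z: cost 11 + 9 = 20 ≤ 26, payoff 17 + 5 = 22.
T + V: cost 11 + 14 = 25 ≤ 26, payoff 17 + 3 = 20.
W + T: cost 11 + 11 = 22 ≤ 26, payoff 11 + 17 = 28.
Best is W and T with total payoff 28.

28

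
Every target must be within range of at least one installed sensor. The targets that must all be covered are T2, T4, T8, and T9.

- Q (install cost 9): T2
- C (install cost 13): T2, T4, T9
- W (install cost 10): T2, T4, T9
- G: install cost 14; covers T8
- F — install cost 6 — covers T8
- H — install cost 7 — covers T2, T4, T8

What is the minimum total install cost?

The greedy cost-per-new-target heuristic would pick H and W for 17, but a cheaper cover exists.
Choose W and F: together they cover T2, T4, T8, T9 — every target.
Total install cost: 10 + 6 = 16.
No cover costs less than 16.

16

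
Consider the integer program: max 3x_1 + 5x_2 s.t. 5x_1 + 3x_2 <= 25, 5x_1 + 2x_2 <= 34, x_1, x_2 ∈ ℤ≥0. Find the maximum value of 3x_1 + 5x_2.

40

Relaxing integrality, the LP optimum is 41.67 at (x_1,x_2) = (0, 8.33), which is not an integer point.
(x_1,x_2)=(0,8): 5·0+3·8=24≤25, 5·0+2·8=16≤34, objective 40.
(x_1,x_2)=(0,7): 5·0+3·7=21≤25, 5·0+2·7=14≤34, objective 35.
The best lattice point is (0,8), giving 40.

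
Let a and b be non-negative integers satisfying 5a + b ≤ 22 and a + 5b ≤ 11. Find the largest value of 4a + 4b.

20

The continuous relaxation peaks at (4.12, 1.38) with value 22.00; rounding to a feasible lattice point costs some objective.
(a,b)=(4,1): 5·4+1·1=21≤22, 1·4+5·1=9≤11, objective 20.
(a,b)=(3,1): 5·3+1·1=16≤22, 1·3+5·1=8≤11, objective 16.
Maximum is 20 at (a,b)=(4,1).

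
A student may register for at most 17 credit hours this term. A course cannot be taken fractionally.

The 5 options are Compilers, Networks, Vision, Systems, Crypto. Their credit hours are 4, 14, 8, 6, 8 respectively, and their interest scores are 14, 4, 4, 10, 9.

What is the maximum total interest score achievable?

24

Take Compilers and Systems: credit hours 4 + 6 = 10 ≤ 17, interest score 14 + 10 = 24.
No other feasible combination does better.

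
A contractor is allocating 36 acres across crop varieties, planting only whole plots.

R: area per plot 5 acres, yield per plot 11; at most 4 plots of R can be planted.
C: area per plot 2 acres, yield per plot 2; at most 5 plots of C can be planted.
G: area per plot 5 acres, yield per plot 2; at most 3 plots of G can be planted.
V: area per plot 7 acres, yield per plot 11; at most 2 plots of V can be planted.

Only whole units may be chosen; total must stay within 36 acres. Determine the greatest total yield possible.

R has the best ratio (11/5); taking only R gives at most 4×11 = 44 (stopped by the supply cap of 4).
Mixing does better — 4×R, 1×C, and 2×V: area 36 ≤ 36, yield 4·11 + 1·2 + 2·11 = 68.

68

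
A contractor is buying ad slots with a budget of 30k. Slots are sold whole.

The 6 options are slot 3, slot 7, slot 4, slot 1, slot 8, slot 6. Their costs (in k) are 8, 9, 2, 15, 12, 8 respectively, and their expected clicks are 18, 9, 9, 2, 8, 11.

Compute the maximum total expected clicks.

This is an integer program with binary decision variables.
slot 3 + slot 4 + slot 6: cost 8 + 2 + 8 = 18 ≤ 30, expected clicks 18 + 9 + 11 = 38.
slot 3 + slot 4 + slot 8 + slot 6: cost 8 + 2 + 12 + 8 = 30 ≤ 30, expected clicks 18 + 9 + 8 + 11 = 46.
slot 3 + slot 7 + slot 4 + slot 6: cost 8 + 9 + 2 + 8 = 27 ≤ 30, expected clicks 18 + 9 + 9 + 11 = 47.
Best is slot 3, slot 7, slot 4, and slot 6 with total expected clicks 47.

47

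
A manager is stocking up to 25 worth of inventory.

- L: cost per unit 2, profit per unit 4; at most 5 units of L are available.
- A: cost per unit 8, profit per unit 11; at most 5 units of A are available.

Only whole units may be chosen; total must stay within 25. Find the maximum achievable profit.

3×L and 2×A: cost 22 ≤ 25, profit 3·4 + 2·11 = 34.
4×L and 2×A: cost 24 ≤ 25, profit 4·4 + 2·11 = 38.
Best is 38.

38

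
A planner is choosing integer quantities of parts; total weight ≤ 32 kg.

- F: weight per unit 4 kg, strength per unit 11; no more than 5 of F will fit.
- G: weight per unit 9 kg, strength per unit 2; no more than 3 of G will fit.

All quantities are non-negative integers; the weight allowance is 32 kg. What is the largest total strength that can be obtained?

5×F: weight 20 ≤ 32, strength 5·11 = 55.
5×F and 1×G: weight 29 ≤ 32, strength 5·11 + 1·2 = 57.
Best is 57.

57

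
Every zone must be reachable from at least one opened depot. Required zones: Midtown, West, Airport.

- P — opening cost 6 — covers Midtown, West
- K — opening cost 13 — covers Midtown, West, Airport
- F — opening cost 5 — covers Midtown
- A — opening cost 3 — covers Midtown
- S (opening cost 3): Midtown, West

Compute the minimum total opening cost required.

13

This is a weighted set-cover instance.
The greedy cost-per-new-zone heuristic would pick S and K for 16, but a cheaper cover exists.
K alone covers Midtown, West, Airport — every zone.
Total opening cost: 13.
No cover costs less than 13.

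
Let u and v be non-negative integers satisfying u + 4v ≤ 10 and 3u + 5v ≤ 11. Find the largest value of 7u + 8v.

22

(u,v)=(2,1) is feasible, giving 22.
(u,v)=(3,0) is feasible, giving 21.
(u,v)=(1,1) is feasible, giving 15.
The best lattice point is (2,1), giving 22.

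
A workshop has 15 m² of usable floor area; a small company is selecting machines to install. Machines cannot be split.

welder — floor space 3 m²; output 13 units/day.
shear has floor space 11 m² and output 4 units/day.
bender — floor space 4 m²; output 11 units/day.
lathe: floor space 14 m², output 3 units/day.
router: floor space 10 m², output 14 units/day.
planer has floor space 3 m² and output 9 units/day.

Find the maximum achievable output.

33

Take welder, bender, and planer: floor space 3 + 4 + 3 = 10 ≤ 15, output 13 + 11 + 9 = 33.
No other feasible combination does better.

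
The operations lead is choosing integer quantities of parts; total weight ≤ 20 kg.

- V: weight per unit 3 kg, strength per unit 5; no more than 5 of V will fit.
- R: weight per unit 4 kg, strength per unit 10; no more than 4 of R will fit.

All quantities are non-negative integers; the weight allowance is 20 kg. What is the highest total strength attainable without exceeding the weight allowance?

1×V and 4×R: weight 19 ≤ 20, strength 1·5 + 4·10 = 45.
4×R: weight 16 ≤ 20, strength 4·10 = 40.
Best is 45.

45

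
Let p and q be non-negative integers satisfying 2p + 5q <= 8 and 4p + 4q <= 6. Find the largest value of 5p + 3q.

5

(p,q)=(1,0): 2·1+5·0=2≤8, 4·1+4·0=4≤6, objective 5.
(p,q)=(0,1): 2·0+5·1=5≤8, 4·0+4·1=4≤6, objective 3.
Maximum is 5 at (p,q)=(1,0).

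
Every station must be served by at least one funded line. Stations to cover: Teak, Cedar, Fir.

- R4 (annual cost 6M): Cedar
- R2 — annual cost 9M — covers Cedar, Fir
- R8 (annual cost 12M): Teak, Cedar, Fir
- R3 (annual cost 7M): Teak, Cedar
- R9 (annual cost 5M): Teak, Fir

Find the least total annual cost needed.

11

Choose R4 and R9: together they cover Teak, Cedar, Fir — every station.
Total annual cost: 6 + 5 = 11.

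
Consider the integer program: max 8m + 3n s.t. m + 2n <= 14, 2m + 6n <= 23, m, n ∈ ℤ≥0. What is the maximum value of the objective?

(m,n)=(11,0): 1·11+2·0=11≤14, 2·11+6·0=22≤23, objective 88.
(m,n)=(10,0): 1·10+2·0=10≤14, 2·10+6·0=20≤23, objective 80.
The best lattice point is (11,0), giving 88.

88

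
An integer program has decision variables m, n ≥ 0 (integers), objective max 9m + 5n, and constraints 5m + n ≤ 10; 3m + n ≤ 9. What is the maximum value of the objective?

(m,n)=(0,9): 5·0+1·9=9≤10, 3·0+1·9=9≤9, objective 45.
(m,n)=(0,8): 5·0+1·8=8≤10, 3·0+1·8=8≤9, objective 40.
The best lattice point is (0,9), giving 45.

45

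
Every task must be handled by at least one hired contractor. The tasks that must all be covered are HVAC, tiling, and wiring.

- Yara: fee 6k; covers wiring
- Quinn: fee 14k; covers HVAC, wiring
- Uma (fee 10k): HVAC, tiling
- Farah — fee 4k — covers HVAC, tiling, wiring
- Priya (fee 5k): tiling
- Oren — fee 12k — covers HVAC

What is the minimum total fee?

4

This is a weighted set-cover instance.
Farah alone covers HVAC, tiling, wiring — every task.
Total fee: 4.
No cover costs less than 4.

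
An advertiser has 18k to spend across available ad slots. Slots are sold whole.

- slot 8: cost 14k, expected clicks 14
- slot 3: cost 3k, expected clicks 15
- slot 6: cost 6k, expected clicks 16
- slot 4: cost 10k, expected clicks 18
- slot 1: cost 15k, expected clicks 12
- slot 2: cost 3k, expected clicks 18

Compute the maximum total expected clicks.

slot 3 + slot 4 + slot 2: cost 3 + 10 + 3 = 16 ≤ 18, expected clicks 15 + 18 + 18 = 51.
slot 4 + slot 2: cost 10 + 3 = 13 ≤ 18, expected clicks 18 + 18 = 36.
slot 3 + slot 6 + slot 2: cost 3 + 6 + 3 = 12 ≤ 18, expected clicks 15 + 16 + 18 = 49.
Best is slot 3, slot 4, and slot 2 with total expected clicks 51.

51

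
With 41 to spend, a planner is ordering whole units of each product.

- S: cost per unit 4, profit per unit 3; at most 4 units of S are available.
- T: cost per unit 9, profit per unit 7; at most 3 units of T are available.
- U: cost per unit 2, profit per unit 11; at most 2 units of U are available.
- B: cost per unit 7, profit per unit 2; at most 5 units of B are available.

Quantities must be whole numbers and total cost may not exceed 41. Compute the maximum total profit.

49

This is a bounded integer knapsack.
Take 2×S, 3×T, and 2×U: cost 39 ≤ 41, profit 2·3 + 3·7 + 2·11 = 49.
U has the best ratio (11/2) and is taken to its limit of 2; remaining capacity is filled optimally with the others.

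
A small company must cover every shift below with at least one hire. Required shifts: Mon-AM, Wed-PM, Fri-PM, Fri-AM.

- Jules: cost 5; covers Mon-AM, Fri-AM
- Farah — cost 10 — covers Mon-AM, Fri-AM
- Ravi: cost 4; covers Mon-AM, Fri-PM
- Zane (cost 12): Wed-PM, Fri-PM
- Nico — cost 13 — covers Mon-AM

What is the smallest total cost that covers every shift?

The greedy cost-per-new-shift heuristic would pick Ravi, Jules, and Zane for 21, but a cheaper cover exists.
Choose Jules and Zane: together they cover Mon-AM, Wed-PM, Fri-PM, Fri-AM — every shift.
Total cost: 5 + 12 = 17.
No cover costs less than 17.

17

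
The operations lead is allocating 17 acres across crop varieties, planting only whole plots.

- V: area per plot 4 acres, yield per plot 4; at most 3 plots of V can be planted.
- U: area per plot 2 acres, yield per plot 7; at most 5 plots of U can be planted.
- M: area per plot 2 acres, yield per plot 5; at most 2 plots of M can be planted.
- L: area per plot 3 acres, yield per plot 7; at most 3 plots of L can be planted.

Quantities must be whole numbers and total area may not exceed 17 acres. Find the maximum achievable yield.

52

5×U, 2×M, and 1×L: area 17 ≤ 17, yield 5·7 + 2·5 + 1·7 = 52.
4×U and 3×L: area 17 ≤ 17, yield 4·7 + 3·7 = 49.
Best is 52.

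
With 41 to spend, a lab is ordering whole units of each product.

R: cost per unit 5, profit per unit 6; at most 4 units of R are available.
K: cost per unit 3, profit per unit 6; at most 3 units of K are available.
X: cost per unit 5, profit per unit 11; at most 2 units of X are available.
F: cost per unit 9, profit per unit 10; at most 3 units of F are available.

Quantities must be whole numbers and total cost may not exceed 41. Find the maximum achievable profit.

64

Take 4×R, 3×K, and 2×X: cost 39 ≤ 41, profit 4·6 + 3·6 + 2·11 = 64.
X has the best ratio (11/5) and is taken to its limit of 2; remaining capacity is filled optimally with the others.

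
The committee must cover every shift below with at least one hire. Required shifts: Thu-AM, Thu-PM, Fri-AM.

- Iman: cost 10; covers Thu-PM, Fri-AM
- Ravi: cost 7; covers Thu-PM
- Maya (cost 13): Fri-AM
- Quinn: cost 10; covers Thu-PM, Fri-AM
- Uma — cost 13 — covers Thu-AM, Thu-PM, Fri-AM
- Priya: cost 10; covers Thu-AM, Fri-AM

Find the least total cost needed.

13

Uma alone covers Thu-AM, Thu-PM, Fri-AM — every shift.
Total cost: 13.
No cover costs less than 13.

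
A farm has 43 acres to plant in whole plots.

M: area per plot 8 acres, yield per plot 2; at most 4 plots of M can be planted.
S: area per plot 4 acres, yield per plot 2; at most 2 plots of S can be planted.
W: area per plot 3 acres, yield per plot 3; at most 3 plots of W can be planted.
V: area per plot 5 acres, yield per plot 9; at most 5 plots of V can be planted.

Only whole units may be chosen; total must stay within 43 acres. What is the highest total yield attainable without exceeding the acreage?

58

This is a bounded integer knapsack.
V has the best ratio (9/5); taking only V gives at most 5×9 = 45 (stopped by the supply cap of 5).
Mixing does better — 2×S, 3×W, and 5×V: area 42 ≤ 43, yield 2·2 + 3·3 + 5·9 = 58.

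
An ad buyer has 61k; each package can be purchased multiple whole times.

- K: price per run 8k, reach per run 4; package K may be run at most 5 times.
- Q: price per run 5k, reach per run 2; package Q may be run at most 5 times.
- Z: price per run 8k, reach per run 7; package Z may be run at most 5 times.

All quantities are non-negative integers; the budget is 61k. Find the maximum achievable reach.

45

Take 2×K, 1×Q, and 5×Z: price 61 ≤ 61, reach 2·4 + 1·2 + 5·7 = 45.
Z has the best ratio (7/8) and is taken to its limit of 5; remaining capacity is filled optimally with the others.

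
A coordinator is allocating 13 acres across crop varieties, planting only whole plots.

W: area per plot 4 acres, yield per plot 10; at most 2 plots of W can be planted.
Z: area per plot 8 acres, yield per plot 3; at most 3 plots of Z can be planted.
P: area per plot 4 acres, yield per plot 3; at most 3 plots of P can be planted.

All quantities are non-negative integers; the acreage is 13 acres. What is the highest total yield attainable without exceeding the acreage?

W has the best ratio (10/4); taking only W gives at most 2×10 = 20 (stopped by the supply cap of 2).
Mixing does better — 2×W and 1×P: area 12 ≤ 13, yield 2·10 + 1·3 = 23.

23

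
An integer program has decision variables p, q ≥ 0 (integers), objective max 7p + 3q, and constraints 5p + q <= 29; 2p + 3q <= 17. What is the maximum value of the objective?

41

(p,q)=(5,2) is feasible, giving 41.
(p,q)=(5,1) is feasible, giving 38.
No feasible integer point exceeds 41.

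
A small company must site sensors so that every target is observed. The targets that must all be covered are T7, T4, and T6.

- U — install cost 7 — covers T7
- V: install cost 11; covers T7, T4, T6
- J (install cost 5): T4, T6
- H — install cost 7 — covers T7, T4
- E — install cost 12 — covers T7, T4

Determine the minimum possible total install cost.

11

The greedy cost-per-new-target heuristic would pick J and U for 12, but a cheaper cover exists.
V alone covers T7, T4, T6 — every target.
Total install cost: 11.
No cover costs less than 11.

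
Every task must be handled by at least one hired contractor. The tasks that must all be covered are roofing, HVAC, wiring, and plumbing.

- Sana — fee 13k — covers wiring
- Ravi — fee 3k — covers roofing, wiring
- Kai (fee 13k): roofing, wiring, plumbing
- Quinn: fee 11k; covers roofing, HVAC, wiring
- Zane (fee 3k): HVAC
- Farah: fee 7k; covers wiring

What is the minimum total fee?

Choose Kai and Zane: together they cover roofing, HVAC, wiring, plumbing — every task.
Total fee: 13 + 3 = 16.

16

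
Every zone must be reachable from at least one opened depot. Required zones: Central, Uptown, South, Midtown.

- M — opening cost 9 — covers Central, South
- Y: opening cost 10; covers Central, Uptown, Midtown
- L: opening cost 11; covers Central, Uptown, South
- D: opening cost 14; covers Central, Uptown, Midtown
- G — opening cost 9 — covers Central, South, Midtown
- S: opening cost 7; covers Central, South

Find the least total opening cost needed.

17

The greedy cost-per-new-zone heuristic would pick G and Y for 19, but a cheaper cover exists.
Choose Y and S: together they cover Central, Uptown, South, Midtown — every zone.
Total opening cost: 10 + 7 = 17.
No cover costs less than 17.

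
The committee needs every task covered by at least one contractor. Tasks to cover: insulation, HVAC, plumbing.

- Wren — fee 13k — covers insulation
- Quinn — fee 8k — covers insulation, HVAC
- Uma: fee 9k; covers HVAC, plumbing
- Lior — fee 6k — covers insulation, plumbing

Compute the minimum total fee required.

14

This is an integer covering problem.
Choose Quinn and Lior: together they cover insulation, HVAC, plumbing — every task.
Total fee: 8 + 6 = 14.
No cover costs less than 14.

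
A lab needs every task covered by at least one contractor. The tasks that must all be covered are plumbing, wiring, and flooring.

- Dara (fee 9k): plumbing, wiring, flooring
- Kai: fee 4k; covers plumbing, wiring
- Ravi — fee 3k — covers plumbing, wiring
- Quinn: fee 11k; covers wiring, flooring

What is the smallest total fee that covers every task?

The greedy cost-per-new-task heuristic would pick Ravi and Dara for 12, but a cheaper cover exists.
Dara alone covers plumbing, wiring, flooring — every task.
Total fee: 9.
No cover costs less than 9.

9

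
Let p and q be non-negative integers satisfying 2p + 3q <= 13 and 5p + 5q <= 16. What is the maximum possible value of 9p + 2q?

(p,q)=(3,0) is feasible, giving 27.
(p,q)=(2,1) is feasible, giving 20.
(p,q)=(2,0) is feasible, giving 18.
Maximum is 27 at (p,q)=(3,0).

27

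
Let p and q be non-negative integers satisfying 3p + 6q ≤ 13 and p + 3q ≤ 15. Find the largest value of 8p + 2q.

(p,q)=(4,0): 3·4+6·0=12≤13, 1·4+3·0=4≤15, objective 32.
(p,q)=(3,0): 3·3+6·0=9≤13, 1·3+3·0=3≤15, objective 24.
No feasible integer point exceeds 32.

32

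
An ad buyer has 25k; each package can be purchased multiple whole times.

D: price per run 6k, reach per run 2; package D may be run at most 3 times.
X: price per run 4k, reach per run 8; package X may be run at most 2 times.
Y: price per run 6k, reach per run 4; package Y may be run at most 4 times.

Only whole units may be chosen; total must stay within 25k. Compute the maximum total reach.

This is a bounded integer knapsack.
1×D, 2×X, and 1×Y: price 20 ≤ 25, reach 1·2 + 2·8 + 1·4 = 22.
2×X and 2×Y: price 20 ≤ 25, reach 2·8 + 2·4 = 24.
Best is 24.

24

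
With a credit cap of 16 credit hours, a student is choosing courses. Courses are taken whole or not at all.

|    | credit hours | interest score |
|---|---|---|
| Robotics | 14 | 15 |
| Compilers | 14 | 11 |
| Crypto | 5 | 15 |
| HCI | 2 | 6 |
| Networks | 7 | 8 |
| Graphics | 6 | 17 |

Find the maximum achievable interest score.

38

Take Crypto, HCI, and Graphics: credit hours 5 + 2 + 6 = 13 ≤ 16, interest score 15 + 6 + 17 = 38.
No other feasible combination does better.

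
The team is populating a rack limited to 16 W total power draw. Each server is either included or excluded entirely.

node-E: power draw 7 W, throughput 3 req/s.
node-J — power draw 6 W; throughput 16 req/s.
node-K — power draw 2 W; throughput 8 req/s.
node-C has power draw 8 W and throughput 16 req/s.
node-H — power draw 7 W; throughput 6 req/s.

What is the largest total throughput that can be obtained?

40

node-J + node-K + node-C: power draw 6 + 2 + 8 = 16 ≤ 16, throughput 16 + 8 + 16 = 40.
node-J + node-K + node-H: power draw 6 + 2 + 7 = 15 ≤ 16, throughput 16 + 8 + 6 = 30.
node-J + node-C: power draw 6 + 8 = 14 ≤ 16, throughput 16 + 16 = 32.
Best is node-J, node-K, and node-C with total throughput 40.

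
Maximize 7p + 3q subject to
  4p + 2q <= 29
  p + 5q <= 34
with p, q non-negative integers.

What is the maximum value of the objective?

(p,q)=(7,0): 4·7+2·0=28≤29, 1·7+5·0=7≤34, objective 49.
(p,q)=(6,1): 4·6+2·1=26≤29, 1·6+5·1=11≤34, objective 45.
No feasible integer point exceeds 49.

49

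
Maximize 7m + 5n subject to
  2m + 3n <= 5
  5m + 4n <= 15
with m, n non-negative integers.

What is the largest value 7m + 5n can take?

14

(m,n)=(2,0) is feasible, giving 14.
(m,n)=(1,1) is feasible, giving 12.
No feasible integer point exceeds 14.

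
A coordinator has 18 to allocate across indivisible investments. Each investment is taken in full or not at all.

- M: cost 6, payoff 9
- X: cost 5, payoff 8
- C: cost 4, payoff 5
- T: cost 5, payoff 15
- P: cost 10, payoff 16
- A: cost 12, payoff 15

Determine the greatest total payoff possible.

M + X + T: cost 6 + 5 + 5 = 16 ≤ 18, payoff 9 + 8 + 15 = 32.
T + P: cost 5 + 10 = 15 ≤ 18, payoff 15 + 16 = 31.
Best is M, X, and T with total payoff 32.

32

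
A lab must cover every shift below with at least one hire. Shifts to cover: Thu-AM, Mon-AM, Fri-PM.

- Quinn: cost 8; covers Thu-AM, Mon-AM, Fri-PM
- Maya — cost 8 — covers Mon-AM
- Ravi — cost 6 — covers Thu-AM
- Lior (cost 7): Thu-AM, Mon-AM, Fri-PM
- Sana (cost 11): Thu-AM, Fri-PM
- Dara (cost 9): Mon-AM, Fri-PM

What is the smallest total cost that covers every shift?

7

Lior alone covers Thu-AM, Mon-AM, Fri-PM — every shift.
Total cost: 7.
No cover costs less than 7.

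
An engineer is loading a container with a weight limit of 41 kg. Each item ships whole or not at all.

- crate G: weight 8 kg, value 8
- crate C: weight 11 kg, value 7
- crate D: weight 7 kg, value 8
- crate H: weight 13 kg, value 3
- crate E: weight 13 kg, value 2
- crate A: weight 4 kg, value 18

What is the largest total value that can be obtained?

41

Allowing fractional choices, the relaxed optimum would be about 43.5, but items are indivisible.
crate G + crate C + crate D + crate A: weight 8 + 11 + 7 + 4 = 30 ≤ 41, value 8 + 7 + 8 + 18 = 41.
crate G + crate D + crate E + crate A: weight 8 + 7 + 13 + 4 = 32 ≤ 41, value 8 + 8 + 2 + 18 = 36.
crate G + crate D + crate H + crate A: weight 8 + 7 + 13 + 4 = 32 ≤ 41, value 8 + 8 + 3 + 18 = 37.
Best is crate G, crate C, crate D, and crate A with total value 41.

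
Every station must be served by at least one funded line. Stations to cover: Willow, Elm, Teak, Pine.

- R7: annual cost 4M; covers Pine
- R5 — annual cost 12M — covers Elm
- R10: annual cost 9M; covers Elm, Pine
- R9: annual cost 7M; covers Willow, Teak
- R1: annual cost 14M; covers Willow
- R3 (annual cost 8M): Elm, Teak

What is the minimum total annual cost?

16

This is a weighted set-cover instance.
The greedy cost-per-new-station heuristic would pick R9, R7, and R3 for 19, but a cheaper cover exists.
Choose R10 and R9: together they cover Willow, Elm, Teak, Pine — every station.
Total annual cost: 9 + 7 = 16.
No cover costs less than 16.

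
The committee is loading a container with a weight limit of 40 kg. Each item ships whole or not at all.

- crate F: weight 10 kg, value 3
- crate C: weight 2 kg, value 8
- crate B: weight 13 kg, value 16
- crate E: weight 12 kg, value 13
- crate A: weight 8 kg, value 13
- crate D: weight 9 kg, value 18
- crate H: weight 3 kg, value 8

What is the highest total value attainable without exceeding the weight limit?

This is a 0-1 knapsack instance.
crate C + crate B + crate A + crate D + crate H: weight 2 + 13 + 8 + 9 + 3 = 35 ≤ 40, value 8 + 16 + 13 + 18 + 8 = 63.
crate C + crate B + crate E + crate D + crate H: weight 2 + 13 + 12 + 9 + 3 = 39 ≤ 40, value 8 + 16 + 13 + 18 + 8 = 63.
crate C + crate E + crate A + crate D + crate H: weight 2 + 12 + 8 + 9 + 3 = 34 ≤ 40, value 8 + 13 + 13 + 18 + 8 = 60.
The maximum value is 63; one optimal choice is crate C, crate B, crate A, crate D, and crate H.

63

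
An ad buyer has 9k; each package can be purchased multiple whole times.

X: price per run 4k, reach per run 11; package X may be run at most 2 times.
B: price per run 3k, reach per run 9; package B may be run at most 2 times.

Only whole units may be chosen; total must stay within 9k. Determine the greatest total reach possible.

22

This is a bounded integer knapsack.
2×X: price 8 ≤ 9, reach 2·11 = 22.
1×X and 1×B: price 7 ≤ 9, reach 1·11 + 1·9 = 20.
Best is 22.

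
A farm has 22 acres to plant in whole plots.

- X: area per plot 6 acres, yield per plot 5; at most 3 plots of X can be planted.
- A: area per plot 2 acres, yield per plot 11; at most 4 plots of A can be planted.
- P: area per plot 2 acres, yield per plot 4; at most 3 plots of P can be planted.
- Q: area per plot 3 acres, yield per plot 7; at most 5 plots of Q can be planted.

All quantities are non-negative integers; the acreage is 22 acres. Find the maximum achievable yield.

This is a bounded integer knapsack.
A has the best ratio (11/2); taking only A gives at most 4×11 = 44 (stopped by the supply cap of 4).
Mixing does better — 4×A, 1×P, and 4×Q: area 22 ≤ 22, yield 4·11 + 1·4 + 4·7 = 76.

76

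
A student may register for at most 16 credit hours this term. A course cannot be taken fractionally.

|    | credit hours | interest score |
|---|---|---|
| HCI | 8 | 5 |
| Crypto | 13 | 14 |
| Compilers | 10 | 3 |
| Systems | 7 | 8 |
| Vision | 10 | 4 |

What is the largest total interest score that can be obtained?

Crypto: credit hours 13 ≤ 16, interest score 14.
HCI + Systems: credit hours 8 + 7 = 15 ≤ 16, interest score 5 + 8 = 13.
Best is Crypto with total interest score 14.

14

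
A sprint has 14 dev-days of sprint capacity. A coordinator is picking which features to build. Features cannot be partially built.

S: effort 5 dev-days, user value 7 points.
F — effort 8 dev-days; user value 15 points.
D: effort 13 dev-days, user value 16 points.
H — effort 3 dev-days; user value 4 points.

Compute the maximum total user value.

This is a 0-1 knapsack instance.
Take S and F: effort 5 + 8 = 13 ≤ 14, user value 7 + 15 = 22.
No other feasible combination does better.

22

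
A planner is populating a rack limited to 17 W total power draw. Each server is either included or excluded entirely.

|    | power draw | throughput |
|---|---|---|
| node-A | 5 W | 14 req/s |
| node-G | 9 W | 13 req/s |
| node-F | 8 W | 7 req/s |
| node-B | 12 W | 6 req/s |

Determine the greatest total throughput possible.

node-A + node-F: power draw 5 + 8 = 13 ≤ 17, throughput 14 + 7 = 21.
node-A + node-G: power draw 5 + 9 = 14 ≤ 17, throughput 14 + 13 = 27.
Best is node-A and node-G with total throughput 27.

27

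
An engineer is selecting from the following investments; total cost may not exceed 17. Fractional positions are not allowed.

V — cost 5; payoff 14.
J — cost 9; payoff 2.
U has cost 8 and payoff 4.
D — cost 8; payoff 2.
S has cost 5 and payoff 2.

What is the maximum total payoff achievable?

18

Allowing fractional choices, the relaxed optimum would be about 19.6, but investments are indivisible.
V + S: cost 5 + 5 = 10 ≤ 17, payoff 14 + 2 = 16.
V + U: cost 5 + 8 = 13 ≤ 17, payoff 14 + 4 = 18.
Best is V and U with total payoff 18.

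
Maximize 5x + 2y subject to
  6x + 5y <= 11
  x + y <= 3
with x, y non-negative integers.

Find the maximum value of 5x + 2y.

7

(x,y)=(1,1): 6·1+5·1=11≤11, 1·1+1·1=2≤3, objective 7.
(x,y)=(1,0): 6·1+5·0=6≤11, 1·1+1·0=1≤3, objective 5.
(x,y)=(0,2): 6·0+5·2=10≤11, 1·0+1·2=2≤3, objective 4.
The best lattice point is (1,1), giving 7.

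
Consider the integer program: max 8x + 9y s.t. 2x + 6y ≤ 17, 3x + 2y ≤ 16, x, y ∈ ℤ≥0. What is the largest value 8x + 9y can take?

The continuous relaxation peaks at (4.43, 1.36) with value 47.64; rounding to a feasible lattice point costs some objective.
(x,y)=(4,1): 2·4+6·1=14≤17, 3·4+2·1=14≤16, objective 41.
(x,y)=(5,0): 2·5+6·0=10≤17, 3·5+2·0=15≤16, objective 40.
(x,y)=(3,1): 2·3+6·1=12≤17, 3·3+2·1=11≤16, objective 33.
(x,y)=(4,0): 2·4+6·0=8≤17, 3·4+2·0=12≤16, objective 32.
The best lattice point is (4,1), giving 41.

41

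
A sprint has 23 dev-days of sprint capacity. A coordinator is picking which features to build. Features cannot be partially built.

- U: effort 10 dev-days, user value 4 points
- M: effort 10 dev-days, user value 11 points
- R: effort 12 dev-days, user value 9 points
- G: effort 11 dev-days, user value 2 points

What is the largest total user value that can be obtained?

20

M + R: effort 10 + 12 = 22 ≤ 23, user value 11 + 9 = 20.
U + M: effort 10 + 10 = 20 ≤ 23, user value 4 + 11 = 15.
Best is M and R with total user value 20.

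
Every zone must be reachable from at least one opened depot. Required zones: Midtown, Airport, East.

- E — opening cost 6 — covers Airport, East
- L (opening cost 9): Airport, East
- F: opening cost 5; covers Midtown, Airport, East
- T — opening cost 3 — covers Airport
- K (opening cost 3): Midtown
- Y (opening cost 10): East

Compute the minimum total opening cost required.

5

F alone covers Midtown, Airport, East — every zone.
Total opening cost: 5.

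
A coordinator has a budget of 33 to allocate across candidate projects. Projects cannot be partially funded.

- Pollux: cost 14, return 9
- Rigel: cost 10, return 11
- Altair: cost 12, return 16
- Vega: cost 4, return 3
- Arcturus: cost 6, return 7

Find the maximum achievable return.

37

Pollux + Altair + Arcturus: cost 14 + 12 + 6 = 32 ≤ 33, return 9 + 16 + 7 = 32.
Rigel + Altair + Arcturus: cost 10 + 12 + 6 = 28 ≤ 33, return 11 + 16 + 7 = 34.
Rigel + Altair + Vega + Arcturus: cost 10 + 12 + 4 + 6 = 32 ≤ 33, return 11 + 16 + 3 + 7 = 37.
Best is Rigel, Altair, Vega, and Arcturus with total return 37.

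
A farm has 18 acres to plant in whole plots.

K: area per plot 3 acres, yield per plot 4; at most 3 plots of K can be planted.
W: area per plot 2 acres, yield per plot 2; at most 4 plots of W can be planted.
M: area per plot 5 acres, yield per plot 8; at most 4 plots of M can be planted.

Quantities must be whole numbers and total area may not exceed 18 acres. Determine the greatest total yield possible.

This is a bounded integer knapsack.
M has the best ratio (8/5); taking only M gives at most 3×8 = 24 (stopped by the area limit).
Mixing does better — 1×K and 3×M: area 18 ≤ 18, yield 1·4 + 3·8 = 28.

28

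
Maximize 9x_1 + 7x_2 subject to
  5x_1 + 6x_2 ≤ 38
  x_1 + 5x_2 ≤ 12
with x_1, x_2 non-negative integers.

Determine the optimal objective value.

(x_1,x_2)=(7,0) is feasible, giving 63.
(x_1,x_2)=(6,1) is feasible, giving 61.
(x_1,x_2)=(6,0) is feasible, giving 54.
No feasible integer point exceeds 63.

63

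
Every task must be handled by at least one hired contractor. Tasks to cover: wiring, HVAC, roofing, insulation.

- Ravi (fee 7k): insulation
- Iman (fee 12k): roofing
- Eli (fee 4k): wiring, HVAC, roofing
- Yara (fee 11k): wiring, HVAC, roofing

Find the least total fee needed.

This is an integer covering problem.
Choose Ravi and Eli: together they cover wiring, HVAC, roofing, insulation — every task.
Total fee: 7 + 4 = 11.
No cover costs less than 11.

11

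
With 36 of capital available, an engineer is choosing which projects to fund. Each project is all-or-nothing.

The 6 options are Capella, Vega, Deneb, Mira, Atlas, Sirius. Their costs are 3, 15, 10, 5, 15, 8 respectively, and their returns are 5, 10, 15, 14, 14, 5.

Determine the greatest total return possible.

This is an integer program with binary decision variables.
Take Capella, Deneb, Mira, and Atlas: cost 3 + 10 + 5 + 15 = 33 ≤ 36, return 5 + 15 + 14 + 14 = 48.
No other feasible combination does better.

48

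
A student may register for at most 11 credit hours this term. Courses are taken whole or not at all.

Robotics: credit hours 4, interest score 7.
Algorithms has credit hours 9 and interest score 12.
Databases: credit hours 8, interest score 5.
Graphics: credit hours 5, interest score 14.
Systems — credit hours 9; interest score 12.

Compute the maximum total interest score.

21

Graphics: credit hours 5 ≤ 11, interest score 14.
Robotics + Graphics: credit hours 4 + 5 = 9 ≤ 11, interest score 7 + 14 = 21.
Best is Robotics and Graphics with total interest score 21.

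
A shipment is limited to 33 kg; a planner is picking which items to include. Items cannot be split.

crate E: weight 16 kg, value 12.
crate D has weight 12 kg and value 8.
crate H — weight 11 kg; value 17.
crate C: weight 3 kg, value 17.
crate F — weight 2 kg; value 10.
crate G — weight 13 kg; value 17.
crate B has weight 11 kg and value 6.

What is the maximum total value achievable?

Allowing fractional choices, the relaxed optimum would be about 64.0, but items are indivisible.
crate D + crate H + crate C + crate F: weight 12 + 11 + 3 + 2 = 28 ≤ 33, value 8 + 17 + 17 + 10 = 52.
crate E + crate H + crate C + crate F: weight 16 + 11 + 3 + 2 = 32 ≤ 33, value 12 + 17 + 17 + 10 = 56.
crate H + crate C + crate F + crate G: weight 11 + 3 + 2 + 13 = 29 ≤ 33, value 17 + 17 + 10 + 17 = 61.
Best is crate H, crate C, crate F, and crate G with total value 61.

61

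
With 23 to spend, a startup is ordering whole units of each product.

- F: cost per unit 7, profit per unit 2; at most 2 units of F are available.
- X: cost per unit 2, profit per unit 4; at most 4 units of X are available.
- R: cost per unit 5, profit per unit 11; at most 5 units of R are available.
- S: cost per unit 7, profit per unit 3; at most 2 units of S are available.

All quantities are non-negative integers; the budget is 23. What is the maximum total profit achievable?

49

R has the best ratio (11/5); taking only R gives at most 4×11 = 44 (stopped by the cost limit).
Mixing does better — 4×X and 3×R: cost 23 ≤ 23, profit 4·4 + 3·11 = 49.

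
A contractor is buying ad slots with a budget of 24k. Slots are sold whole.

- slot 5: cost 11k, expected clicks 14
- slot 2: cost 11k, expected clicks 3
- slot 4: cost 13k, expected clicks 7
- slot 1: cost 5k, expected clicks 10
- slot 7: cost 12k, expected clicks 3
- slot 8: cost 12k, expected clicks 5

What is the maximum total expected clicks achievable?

24

This is an integer program with binary decision variables.
Allowing fractional choices, the relaxed optimum would be about 28.3, but ad slots are indivisible.
slot 5 + slot 1: cost 11 + 5 = 16 ≤ 24, expected clicks 14 + 10 = 24.
slot 5 + slot 4: cost 11 + 13 = 24 ≤ 24, expected clicks 14 + 7 = 21.
Best is slot 5 and slot 1 with total expected clicks 24.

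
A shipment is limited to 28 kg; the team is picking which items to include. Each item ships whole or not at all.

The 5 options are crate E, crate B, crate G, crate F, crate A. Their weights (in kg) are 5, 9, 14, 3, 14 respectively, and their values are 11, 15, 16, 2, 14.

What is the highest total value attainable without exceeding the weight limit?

42

Take crate E, crate B, and crate G: weight 5 + 9 + 14 = 28 ≤ 28, value 11 + 15 + 16 = 42.
No other feasible combination does better.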